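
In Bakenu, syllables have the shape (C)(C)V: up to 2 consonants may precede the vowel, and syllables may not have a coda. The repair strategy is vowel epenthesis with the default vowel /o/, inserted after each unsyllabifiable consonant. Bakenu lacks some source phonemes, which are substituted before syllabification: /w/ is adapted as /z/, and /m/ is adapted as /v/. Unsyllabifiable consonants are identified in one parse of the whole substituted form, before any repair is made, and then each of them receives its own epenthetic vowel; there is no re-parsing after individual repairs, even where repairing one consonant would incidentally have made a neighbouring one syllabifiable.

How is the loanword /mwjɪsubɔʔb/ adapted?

Substitution: /m/ → /v/, /w/ → /z/, giving /vzjɪsubɔʔb/.
Syllabifying with onset maximization leaves /v/, /ʔ/, /b/ stranded (no codas are permitted; onsets may contain at most 2 consonants).
Inserting the epenthetic vowel yields /v/ → /vo/, /ʔ/ → /ʔo/, /b/ → /bo/.

vozjɪsubɔʔobo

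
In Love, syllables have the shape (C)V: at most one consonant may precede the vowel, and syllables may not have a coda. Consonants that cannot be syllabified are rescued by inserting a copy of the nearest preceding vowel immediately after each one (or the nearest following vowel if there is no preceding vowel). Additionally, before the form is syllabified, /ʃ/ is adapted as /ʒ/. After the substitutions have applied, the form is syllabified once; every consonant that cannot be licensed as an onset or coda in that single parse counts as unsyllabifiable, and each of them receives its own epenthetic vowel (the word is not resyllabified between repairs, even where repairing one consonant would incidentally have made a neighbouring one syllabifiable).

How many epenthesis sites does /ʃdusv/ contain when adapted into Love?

After substitution the input is /ʒdusv/.
The unsyllabifiable consonants are /ʒ/, /s/, /v/; each receives one epenthetic vowel.

3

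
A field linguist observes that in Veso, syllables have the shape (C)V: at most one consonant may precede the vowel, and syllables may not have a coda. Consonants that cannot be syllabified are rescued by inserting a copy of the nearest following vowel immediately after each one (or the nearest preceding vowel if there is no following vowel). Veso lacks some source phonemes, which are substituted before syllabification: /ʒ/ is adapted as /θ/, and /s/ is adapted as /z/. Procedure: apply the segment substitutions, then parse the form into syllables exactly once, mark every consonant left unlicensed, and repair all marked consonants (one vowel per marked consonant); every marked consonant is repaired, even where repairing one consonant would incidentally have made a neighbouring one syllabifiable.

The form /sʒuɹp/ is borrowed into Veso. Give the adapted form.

zuθuɹupu

Substitution: /s/ → /z/, /ʒ/ → /θ/, giving /zθuɹp/.
The consonants /z/, /ɹ/, /p/ cannot be parsed into a legal (C)V syllable (no codas are permitted; onsets are limited to one consonant).
Inserting the epenthetic vowel yields /z/ → /zu/, /ɹ/ → /ɹu/, /p/ → /pu/.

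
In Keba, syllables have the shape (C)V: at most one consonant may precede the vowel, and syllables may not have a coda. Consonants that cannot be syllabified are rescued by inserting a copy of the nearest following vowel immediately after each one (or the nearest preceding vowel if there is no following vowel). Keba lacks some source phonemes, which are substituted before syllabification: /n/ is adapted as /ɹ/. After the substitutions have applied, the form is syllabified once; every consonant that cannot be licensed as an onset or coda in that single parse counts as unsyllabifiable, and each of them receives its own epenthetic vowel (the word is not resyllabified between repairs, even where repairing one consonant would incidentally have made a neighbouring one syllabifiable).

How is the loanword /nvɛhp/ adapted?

ɹɛvɛhɛpɛ

Substitution: /n/ → /ɹ/, giving /ɹvɛhp/.
Under (C)V, the unsyllabifiable consonants are /ɹ/, /h/, /p/ (no codas are permitted; onsets are limited to one consonant).
Each unlicensed consonant becomes the onset of a new syllable: /ɹ/ → /ɹɛ/, /h/ → /hɛ/, /p/ → /pɛ/.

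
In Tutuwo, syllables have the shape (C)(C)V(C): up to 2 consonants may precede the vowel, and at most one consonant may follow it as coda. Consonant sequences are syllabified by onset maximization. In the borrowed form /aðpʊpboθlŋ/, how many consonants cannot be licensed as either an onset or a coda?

The consonants /l/, /ŋ/ cannot be parsed into a legal (C)(C)V(C) syllable (at most one coda consonant is licensed; onsets may contain at most 2 consonants).

2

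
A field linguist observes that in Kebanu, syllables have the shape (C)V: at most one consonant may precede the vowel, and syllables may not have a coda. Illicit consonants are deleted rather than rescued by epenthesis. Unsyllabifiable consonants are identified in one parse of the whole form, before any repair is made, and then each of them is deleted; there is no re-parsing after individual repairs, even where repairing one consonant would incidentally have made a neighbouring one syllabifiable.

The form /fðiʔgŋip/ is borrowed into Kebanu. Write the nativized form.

ðiŋi

Syllabifying with onset maximization leaves /f/, /ʔ/, /g/, /p/ stranded (no codas are permitted; onsets are limited to one consonant).
Deletion applies to /f/, /ʔ/, /g/, /p/.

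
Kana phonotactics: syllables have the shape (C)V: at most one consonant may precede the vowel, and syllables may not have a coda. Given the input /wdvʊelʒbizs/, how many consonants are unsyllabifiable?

6

Under (C)V, the unsyllabifiable consonants are /w/, /d/, /l/, /ʒ/, /z/, /s/ (no codas are permitted; onsets are limited to one consonant).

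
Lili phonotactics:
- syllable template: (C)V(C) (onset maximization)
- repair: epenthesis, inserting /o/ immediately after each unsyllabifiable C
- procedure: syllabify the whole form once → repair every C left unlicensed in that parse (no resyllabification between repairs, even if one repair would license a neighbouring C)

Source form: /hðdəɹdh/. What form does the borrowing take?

hoðodəɹdoho

The consonants /h/, /ð/, /d/, /h/ cannot be parsed into a legal (C)V(C) syllable (at most one coda consonant is licensed; onsets are limited to one consonant).
Each unlicensed consonant becomes the onset of a new syllable: /h/ → /ho/, /ð/ → /ðo/, /d/ → /do/, /h/ → /ho/.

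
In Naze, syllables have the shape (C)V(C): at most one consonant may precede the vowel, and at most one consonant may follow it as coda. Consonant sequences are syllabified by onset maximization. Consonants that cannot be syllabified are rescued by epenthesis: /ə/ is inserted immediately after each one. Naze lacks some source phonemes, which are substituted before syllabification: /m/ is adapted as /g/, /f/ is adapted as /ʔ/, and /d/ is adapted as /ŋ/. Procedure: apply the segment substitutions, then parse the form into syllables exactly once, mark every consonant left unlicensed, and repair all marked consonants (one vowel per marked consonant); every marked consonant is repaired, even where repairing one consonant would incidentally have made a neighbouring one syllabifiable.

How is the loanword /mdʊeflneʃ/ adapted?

Substitution: /m/ → /g/, /d/ → /ŋ/, /f/ → /ʔ/, giving /gŋʊeʔlneʃ/.
The consonants /g/, /l/ cannot be parsed into a legal (C)V(C) syllable (at most one coda consonant is licensed; onsets are limited to one consonant).
Each unlicensed consonant becomes the onset of a new syllable: /g/ → /gə/, /l/ → /lə/.

gəŋʊeʔləneʃ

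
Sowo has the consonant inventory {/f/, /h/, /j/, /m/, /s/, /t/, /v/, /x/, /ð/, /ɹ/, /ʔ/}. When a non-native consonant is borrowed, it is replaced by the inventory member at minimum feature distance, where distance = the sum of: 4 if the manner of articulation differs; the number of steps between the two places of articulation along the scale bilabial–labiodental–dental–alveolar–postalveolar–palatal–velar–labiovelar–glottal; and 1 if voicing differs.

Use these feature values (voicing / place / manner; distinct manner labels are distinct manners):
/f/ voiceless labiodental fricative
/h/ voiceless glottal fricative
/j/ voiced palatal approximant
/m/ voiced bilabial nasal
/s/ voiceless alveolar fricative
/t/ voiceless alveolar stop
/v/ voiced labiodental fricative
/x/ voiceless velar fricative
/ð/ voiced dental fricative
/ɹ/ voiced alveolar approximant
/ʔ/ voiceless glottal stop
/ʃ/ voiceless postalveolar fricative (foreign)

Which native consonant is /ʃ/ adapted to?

s

/s/ is closest: same manner (fricative), place distance 1 (postalveolar→alveolar), same voicing; total 1. Next closest is /x/ at distance 2.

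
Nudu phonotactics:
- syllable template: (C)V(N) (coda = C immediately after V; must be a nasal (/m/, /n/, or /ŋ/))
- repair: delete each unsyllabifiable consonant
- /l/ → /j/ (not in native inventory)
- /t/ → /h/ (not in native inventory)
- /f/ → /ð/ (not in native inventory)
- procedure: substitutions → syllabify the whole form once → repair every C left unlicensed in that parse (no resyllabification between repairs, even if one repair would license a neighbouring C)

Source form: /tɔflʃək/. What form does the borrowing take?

hɔʃə

Substitution: /t/ → /h/, /f/ → /ð/, /l/ → /j/, giving /hɔðjʃək/.
Syllabifying with onset maximization leaves /ð/, /j/, /k/ stranded (only a nasal (/m/, /n/, or /ŋ/) is licensed in coda position; onsets are limited to one consonant).
Each unlicensed consonant is deleted: /ð/, /j/, /k/.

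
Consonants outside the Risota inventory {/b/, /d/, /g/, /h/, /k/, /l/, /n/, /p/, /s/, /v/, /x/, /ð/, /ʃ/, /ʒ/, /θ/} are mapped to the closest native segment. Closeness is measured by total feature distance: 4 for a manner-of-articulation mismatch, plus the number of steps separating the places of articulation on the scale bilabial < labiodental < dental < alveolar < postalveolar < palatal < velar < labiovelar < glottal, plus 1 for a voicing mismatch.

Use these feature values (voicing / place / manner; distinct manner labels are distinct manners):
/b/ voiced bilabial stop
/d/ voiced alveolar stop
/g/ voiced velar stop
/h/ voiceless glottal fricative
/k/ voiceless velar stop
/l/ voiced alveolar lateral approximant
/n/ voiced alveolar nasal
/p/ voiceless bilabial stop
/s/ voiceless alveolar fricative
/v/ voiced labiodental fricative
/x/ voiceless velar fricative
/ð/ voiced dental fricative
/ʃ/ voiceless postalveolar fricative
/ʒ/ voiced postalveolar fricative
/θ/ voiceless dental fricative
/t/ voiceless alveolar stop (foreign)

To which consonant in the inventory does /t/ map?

/d/ is closest: same manner (stop), place distance 0 (alveolar→alveolar), voicing differs (+1); total 1. Next closest is /k/ at distance 3.

d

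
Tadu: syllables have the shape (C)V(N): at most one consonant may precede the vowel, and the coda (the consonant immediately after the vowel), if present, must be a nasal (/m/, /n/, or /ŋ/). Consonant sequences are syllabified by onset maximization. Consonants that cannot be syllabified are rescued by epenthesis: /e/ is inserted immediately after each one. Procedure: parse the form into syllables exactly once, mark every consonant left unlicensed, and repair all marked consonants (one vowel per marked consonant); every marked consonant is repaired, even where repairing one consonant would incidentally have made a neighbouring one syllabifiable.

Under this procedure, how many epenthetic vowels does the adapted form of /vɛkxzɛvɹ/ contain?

The unsyllabifiable consonants are /k/, /x/, /v/, /ɹ/; each receives one epenthetic vowel.

4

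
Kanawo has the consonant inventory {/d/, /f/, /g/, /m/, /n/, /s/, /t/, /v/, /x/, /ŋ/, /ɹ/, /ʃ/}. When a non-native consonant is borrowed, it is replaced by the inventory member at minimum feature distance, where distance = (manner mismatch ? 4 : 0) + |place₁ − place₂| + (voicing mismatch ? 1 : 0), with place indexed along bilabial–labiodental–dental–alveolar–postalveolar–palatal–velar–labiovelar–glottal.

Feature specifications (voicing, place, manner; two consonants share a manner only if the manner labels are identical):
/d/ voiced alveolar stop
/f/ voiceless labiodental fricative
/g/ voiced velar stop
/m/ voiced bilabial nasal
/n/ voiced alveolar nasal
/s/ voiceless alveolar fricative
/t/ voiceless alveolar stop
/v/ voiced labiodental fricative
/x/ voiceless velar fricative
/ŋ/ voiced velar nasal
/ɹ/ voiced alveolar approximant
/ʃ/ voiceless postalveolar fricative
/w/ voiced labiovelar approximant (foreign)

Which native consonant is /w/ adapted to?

/ɹ/ is closest: same manner (approximant), place distance 4 (labiovelar→alveolar), same voicing; total 4. Next closest is /g/ at distance 5.

ɹ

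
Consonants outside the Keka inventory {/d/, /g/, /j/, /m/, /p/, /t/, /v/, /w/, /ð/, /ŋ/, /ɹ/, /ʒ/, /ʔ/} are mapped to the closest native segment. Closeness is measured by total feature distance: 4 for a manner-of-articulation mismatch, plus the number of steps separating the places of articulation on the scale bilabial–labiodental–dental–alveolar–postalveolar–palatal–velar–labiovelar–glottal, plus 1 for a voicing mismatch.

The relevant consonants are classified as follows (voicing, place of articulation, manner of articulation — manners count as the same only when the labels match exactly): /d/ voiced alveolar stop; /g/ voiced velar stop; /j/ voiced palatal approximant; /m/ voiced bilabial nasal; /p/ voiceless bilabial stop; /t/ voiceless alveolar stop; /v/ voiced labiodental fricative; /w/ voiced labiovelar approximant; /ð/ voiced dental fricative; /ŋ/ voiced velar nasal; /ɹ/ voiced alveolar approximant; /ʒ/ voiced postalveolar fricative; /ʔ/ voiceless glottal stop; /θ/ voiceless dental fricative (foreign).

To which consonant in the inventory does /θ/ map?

ð

/ð/ is closest: same manner (fricative), place distance 0 (dental→dental), voicing differs (+1); total 1. Next closest is /v/ at distance 2.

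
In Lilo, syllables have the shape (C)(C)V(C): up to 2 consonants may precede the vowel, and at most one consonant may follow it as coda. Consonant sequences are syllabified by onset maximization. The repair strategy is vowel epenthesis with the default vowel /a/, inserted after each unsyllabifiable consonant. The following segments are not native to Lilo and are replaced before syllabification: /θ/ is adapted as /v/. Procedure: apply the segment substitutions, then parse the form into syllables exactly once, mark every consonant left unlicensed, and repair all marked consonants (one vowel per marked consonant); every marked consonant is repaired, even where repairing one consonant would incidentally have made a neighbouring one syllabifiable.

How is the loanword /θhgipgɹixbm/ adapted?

vahgipgɹixbama

Substitution: /θ/ → /v/, giving /vhgipgɹixbm/.
Syllabifying with onset maximization leaves /v/, /b/, /m/ stranded (at most one coda consonant is licensed; onsets may contain at most 2 consonants).
Epenthesis after each stranded consonant: /v/ → /va/, /b/ → /ba/, /m/ → /ma/.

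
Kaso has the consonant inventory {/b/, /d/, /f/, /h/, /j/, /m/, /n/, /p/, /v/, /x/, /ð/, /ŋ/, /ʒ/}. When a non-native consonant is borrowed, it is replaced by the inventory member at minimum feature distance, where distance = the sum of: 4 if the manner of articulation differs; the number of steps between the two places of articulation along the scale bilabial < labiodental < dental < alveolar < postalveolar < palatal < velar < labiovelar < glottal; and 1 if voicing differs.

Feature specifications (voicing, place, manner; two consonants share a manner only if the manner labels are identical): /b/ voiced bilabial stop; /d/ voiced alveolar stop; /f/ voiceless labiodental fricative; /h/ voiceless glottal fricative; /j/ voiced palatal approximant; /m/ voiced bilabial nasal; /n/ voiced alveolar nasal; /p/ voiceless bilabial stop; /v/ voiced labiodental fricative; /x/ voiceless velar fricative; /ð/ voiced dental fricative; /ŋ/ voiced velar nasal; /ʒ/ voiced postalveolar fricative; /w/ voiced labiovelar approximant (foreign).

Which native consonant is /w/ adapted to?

j

/j/ is closest: same manner (approximant), place distance 2 (labiovelar→palatal), same voicing; total 2. Next closest is /ŋ/ at distance 5.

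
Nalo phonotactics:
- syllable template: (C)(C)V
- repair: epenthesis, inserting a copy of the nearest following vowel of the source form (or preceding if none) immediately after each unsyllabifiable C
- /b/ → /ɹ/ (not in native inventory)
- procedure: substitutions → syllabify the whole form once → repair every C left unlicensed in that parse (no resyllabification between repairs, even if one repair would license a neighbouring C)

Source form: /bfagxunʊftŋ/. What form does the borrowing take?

Substitution: /b/ → /ɹ/, giving /ɹfagxunʊftŋ/.
The consonants /f/, /t/, /ŋ/ cannot be parsed into a legal (C)(C)V syllable (no codas are permitted; onsets may contain at most 2 consonants).
Inserting the epenthetic vowel yields /f/ → /fʊ/, /t/ → /tʊ/, /ŋ/ → /ŋʊ/.

ɹfagxunʊfʊtʊŋʊ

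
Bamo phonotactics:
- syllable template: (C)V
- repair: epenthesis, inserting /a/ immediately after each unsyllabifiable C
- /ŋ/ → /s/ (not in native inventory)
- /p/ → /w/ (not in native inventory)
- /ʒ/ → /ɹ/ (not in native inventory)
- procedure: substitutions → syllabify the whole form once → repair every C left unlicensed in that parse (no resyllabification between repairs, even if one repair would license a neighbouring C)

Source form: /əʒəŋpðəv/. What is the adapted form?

Substitution: /ʒ/ → /ɹ/, /ŋ/ → /s/, /p/ → /w/, giving /əɹəswðəv/.
Under (C)V, the unsyllabifiable consonants are /s/, /w/, /v/ (no codas are permitted; onsets are limited to one consonant).
Epenthesis after each stranded consonant: /s/ → /sa/, /w/ → /wa/, /v/ → /va/.

əɹəsawaðəva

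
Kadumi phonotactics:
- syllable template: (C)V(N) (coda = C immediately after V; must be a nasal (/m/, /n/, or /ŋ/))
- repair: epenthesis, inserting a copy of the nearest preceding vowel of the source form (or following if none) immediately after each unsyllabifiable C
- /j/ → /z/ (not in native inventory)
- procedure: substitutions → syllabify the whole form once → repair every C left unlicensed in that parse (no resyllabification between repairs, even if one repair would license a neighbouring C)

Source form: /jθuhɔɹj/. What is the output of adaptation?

zuθuhɔɹɔzɔ

Substitution: /j/ → /z/, giving /zθuhɔɹz/.
The consonants /z/, /ɹ/, /z/ cannot be parsed into a legal (C)V(N) syllable (only a nasal (/m/, /n/, or /ŋ/) is licensed in coda position; onsets are limited to one consonant).
Each unlicensed consonant becomes the onset of a new syllable: /z/ → /zu/, /ɹ/ → /ɹɔ/, /z/ → /zɔ/.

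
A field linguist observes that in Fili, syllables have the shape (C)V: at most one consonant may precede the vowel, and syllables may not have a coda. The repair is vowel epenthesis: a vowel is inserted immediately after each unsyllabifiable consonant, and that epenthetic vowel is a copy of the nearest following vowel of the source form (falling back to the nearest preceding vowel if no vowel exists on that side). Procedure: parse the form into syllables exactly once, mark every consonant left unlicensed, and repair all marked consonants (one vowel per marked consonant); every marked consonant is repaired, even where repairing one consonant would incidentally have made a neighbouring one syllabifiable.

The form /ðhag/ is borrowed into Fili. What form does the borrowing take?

ðahaga

Syllabifying with onset maximization leaves /ð/, /g/ stranded (no codas are permitted; onsets are limited to one consonant).
Each unlicensed consonant becomes the onset of a new syllable: /ð/ → /ða/, /g/ → /ga/.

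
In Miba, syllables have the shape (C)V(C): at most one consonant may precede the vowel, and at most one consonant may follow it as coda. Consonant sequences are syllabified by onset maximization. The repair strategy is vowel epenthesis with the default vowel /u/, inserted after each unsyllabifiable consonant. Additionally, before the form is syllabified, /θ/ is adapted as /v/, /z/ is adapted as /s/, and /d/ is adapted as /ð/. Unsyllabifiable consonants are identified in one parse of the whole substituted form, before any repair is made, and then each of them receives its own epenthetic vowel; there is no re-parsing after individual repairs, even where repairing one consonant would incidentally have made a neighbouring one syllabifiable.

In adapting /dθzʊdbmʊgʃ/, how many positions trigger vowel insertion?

After substitution the input is /ðvsʊðbmʊgʃ/.
The unsyllabifiable consonants are /ð/, /v/, /b/, /ʃ/; each receives one epenthetic vowel.

4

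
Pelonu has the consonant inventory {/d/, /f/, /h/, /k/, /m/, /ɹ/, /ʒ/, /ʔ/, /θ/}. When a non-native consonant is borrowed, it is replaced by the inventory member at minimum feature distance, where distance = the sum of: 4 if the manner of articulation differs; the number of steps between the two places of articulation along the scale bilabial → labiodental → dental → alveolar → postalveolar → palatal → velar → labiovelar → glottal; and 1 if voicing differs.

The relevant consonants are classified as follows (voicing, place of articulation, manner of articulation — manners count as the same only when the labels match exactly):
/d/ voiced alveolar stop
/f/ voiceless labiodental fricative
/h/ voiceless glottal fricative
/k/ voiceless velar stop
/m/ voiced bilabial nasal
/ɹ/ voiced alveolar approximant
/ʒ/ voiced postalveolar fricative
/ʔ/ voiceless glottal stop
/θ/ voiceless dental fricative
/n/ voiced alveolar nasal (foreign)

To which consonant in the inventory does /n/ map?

m

/m/ is closest: same manner (nasal), place distance 3 (alveolar→bilabial), same voicing; total 3. Next closest is /d/ at distance 4.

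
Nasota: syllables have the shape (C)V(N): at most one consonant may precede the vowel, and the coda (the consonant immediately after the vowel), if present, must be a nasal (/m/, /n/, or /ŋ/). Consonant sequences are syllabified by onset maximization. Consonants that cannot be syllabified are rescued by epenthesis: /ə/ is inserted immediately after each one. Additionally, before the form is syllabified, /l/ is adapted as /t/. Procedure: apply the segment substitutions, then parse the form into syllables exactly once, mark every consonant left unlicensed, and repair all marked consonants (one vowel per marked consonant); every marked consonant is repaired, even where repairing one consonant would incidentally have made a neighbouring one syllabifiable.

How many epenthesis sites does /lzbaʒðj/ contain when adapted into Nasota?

After substitution the input is /tzbaʒðj/.
The unsyllabifiable consonants are /t/, /z/, /ʒ/, /ð/, /j/; each receives one epenthetic vowel.

5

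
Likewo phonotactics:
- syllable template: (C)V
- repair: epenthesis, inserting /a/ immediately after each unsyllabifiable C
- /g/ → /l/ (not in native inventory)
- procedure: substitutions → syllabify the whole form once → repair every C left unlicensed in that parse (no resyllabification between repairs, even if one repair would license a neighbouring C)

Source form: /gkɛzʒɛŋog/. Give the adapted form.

Substitution: /g/ → /l/, giving /lkɛzʒɛŋol/.
Syllabifying with onset maximization leaves /l/, /z/, /l/ stranded (no codas are permitted; onsets are limited to one consonant).
Epenthesis after each stranded consonant: /l/ → /la/, /z/ → /za/, /l/ → /la/.

lakɛzaʒɛŋola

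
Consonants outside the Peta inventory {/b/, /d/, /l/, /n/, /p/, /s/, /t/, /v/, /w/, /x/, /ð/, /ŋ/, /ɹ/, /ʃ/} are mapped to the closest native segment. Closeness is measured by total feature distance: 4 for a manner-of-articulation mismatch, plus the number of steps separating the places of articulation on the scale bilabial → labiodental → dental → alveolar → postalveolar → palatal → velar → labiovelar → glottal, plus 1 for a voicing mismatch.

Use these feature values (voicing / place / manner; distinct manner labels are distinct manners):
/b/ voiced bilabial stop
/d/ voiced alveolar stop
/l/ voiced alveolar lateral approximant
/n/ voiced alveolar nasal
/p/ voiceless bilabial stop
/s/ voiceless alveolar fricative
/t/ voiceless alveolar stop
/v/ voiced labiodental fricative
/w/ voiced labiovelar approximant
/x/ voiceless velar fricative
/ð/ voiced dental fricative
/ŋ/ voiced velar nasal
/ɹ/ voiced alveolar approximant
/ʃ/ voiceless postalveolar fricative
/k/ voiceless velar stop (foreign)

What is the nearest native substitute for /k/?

/t/ is closest: same manner (stop), place distance 3 (velar→alveolar), same voicing; total 3. Next closest is /d/ at distance 4.

t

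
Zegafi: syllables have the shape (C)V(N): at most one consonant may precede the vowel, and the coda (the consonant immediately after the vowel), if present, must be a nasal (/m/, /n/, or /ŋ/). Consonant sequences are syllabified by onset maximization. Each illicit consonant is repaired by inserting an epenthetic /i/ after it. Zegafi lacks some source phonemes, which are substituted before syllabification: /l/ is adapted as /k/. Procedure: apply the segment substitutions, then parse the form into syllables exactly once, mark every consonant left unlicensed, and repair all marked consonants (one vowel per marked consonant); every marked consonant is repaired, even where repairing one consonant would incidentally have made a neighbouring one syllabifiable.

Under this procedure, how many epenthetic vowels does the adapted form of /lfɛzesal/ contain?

2

After substitution the input is /kfɛzesak/.
The unsyllabifiable consonants are /k/, /k/; each receives one epenthetic vowel.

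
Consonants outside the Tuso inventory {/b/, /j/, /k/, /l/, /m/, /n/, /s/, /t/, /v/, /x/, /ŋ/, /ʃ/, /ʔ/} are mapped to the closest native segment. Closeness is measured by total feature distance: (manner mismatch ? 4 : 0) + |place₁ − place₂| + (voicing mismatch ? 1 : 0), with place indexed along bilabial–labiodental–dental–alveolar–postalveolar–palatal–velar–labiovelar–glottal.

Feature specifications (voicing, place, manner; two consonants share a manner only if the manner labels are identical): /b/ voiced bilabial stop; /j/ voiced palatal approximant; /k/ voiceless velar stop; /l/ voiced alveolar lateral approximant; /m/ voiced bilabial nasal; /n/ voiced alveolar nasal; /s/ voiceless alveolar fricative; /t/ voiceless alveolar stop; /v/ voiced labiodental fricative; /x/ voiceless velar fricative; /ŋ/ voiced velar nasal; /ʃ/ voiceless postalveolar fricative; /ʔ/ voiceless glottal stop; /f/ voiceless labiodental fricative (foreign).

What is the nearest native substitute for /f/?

/v/ is closest: same manner (fricative), place distance 0 (labiodental→labiodental), voicing differs (+1); total 1. Next closest is /s/ at distance 2.

v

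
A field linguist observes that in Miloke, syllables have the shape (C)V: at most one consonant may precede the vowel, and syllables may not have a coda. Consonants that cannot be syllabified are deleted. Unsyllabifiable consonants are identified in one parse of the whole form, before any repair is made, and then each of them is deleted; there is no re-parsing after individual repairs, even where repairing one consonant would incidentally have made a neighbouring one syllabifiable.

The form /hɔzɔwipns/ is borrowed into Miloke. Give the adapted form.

Under (C)V, the unsyllabifiable consonants are /p/, /n/, /s/ (no codas are permitted; onsets are limited to one consonant).
Each unlicensed consonant is deleted: /p/, /n/, /s/.

hɔzɔwi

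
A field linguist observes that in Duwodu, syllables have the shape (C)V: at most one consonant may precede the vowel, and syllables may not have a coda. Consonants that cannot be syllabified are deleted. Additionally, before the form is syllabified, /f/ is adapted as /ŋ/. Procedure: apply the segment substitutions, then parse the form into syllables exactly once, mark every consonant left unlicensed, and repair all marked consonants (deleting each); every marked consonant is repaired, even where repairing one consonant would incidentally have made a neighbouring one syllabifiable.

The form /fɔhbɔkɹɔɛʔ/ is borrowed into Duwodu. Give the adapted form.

ŋɔbɔɹɔɛ

Substitution: /f/ → /ŋ/, giving /ŋɔhbɔkɹɔɛʔ/.
Under (C)V, the unsyllabifiable consonants are /h/, /k/, /ʔ/ (no codas are permitted; onsets are limited to one consonant).
Deletion applies to /h/, /k/, /ʔ/.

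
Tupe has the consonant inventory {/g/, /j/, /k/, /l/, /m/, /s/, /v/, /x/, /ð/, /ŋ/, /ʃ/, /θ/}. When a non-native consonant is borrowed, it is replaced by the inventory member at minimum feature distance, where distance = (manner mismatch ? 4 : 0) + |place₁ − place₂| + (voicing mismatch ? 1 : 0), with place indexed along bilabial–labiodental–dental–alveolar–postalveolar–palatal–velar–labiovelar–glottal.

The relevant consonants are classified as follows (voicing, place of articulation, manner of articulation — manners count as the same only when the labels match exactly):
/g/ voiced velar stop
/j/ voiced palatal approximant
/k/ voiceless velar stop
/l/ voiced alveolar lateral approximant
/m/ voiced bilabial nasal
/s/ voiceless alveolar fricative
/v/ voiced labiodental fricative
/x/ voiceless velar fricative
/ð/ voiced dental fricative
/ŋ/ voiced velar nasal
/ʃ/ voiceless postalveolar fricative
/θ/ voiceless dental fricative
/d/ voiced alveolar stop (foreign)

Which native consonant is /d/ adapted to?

/g/ is closest: same manner (stop), place distance 3 (alveolar→velar), same voicing; total 3. Next closest is /k/ at distance 4.

g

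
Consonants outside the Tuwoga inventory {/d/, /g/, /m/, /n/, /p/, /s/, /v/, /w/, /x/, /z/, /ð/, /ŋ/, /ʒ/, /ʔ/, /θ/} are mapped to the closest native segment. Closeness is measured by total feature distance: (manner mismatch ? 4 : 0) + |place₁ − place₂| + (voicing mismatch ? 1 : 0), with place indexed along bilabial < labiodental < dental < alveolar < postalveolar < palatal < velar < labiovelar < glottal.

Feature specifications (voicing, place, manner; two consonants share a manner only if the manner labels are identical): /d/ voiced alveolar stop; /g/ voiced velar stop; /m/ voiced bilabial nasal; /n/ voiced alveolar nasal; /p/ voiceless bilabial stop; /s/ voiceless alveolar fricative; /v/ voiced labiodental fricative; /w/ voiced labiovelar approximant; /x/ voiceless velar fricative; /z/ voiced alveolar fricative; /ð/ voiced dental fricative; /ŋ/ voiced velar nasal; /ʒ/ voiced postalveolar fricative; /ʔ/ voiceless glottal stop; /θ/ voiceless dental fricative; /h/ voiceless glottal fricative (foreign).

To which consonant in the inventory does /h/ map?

/x/ is closest: same manner (fricative), place distance 2 (glottal→velar), same voicing; total 2. Next closest is /ʔ/ at distance 4.

x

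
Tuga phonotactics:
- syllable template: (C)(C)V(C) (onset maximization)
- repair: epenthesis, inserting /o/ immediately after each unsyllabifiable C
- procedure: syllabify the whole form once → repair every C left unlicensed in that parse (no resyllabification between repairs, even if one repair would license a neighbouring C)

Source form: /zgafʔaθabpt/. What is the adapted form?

The consonants /p/, /t/ cannot be parsed into a legal (C)(C)V(C) syllable (at most one coda consonant is licensed; onsets may contain at most 2 consonants).
Each unlicensed consonant becomes the onset of a new syllable: /p/ → /po/, /t/ → /to/.

zgafʔaθabpoto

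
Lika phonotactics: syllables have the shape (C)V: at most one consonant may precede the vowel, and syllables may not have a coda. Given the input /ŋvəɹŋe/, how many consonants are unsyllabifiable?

Under (C)V, the unsyllabifiable consonants are /ŋ/, /ɹ/ (no codas are permitted; onsets are limited to one consonant).

2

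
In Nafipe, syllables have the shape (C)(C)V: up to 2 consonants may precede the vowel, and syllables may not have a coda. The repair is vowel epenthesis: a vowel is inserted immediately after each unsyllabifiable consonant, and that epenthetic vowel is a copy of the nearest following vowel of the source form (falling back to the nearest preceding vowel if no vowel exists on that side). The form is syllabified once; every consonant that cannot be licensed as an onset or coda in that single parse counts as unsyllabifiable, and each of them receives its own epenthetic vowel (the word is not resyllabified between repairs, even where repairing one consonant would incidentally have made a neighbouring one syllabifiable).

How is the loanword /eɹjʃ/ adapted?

eɹejeʃe

Under (C)(C)V, the unsyllabifiable consonants are /ɹ/, /j/, /ʃ/ (no codas are permitted; onsets may contain at most 2 consonants).
Inserting the epenthetic vowel yields /ɹ/ → /ɹe/, /j/ → /je/, /ʃ/ → /ʃe/.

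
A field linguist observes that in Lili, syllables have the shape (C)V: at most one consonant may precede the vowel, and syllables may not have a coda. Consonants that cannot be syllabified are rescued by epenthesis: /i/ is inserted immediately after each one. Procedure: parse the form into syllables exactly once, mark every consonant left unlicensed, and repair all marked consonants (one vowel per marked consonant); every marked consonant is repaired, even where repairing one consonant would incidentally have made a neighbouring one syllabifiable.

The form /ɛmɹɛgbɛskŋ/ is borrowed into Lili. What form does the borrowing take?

ɛmiɹɛgibɛsikiŋi

Syllabifying with onset maximization leaves /m/, /g/, /s/, /k/, /ŋ/ stranded (no codas are permitted; onsets are limited to one consonant).
Epenthesis after each stranded consonant: /m/ → /mi/, /g/ → /gi/, /s/ → /si/, /k/ → /ki/, /ŋ/ → /ŋi/.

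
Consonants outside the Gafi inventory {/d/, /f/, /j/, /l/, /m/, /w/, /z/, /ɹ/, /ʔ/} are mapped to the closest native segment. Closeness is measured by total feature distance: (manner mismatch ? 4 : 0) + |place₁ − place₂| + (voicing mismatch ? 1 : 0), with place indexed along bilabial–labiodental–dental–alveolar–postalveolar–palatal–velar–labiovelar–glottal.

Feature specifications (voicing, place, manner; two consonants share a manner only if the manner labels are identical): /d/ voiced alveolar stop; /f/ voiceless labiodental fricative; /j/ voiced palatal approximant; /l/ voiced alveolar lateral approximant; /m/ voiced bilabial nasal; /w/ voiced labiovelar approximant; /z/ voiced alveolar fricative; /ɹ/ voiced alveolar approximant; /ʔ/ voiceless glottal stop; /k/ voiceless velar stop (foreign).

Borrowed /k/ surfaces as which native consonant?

ʔ

/ʔ/ is closest: same manner (stop), place distance 2 (velar→glottal), same voicing; total 2. Next closest is /d/ at distance 4.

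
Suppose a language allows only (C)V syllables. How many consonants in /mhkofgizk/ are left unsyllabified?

Syllabifying with onset maximization leaves /m/, /h/, /f/, /z/, /k/ stranded (no codas are permitted; onsets are limited to one consonant).

5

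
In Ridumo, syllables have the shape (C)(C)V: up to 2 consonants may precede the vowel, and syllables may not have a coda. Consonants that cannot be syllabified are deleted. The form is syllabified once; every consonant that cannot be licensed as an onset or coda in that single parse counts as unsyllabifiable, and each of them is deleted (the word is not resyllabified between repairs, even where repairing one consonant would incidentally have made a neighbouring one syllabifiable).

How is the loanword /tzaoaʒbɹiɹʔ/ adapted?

Under (C)(C)V, the unsyllabifiable consonants are /ʒ/, /ɹ/, /ʔ/ (no codas are permitted; onsets may contain at most 2 consonants).
Each unlicensed consonant is deleted: /ʒ/, /ɹ/, /ʔ/.

tzaoabɹi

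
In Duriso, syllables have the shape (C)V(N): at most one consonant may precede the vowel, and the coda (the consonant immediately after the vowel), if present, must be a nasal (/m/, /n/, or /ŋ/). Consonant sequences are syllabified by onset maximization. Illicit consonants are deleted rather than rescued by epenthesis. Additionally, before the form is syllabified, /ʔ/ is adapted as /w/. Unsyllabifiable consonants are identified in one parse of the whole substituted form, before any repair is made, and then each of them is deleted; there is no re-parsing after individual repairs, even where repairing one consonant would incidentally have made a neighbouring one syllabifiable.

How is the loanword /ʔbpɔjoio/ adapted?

Substitution: /ʔ/ → /w/, giving /wbpɔjoio/.
The consonants /w/, /b/ cannot be parsed into a legal (C)V(N) syllable (only a nasal (/m/, /n/, or /ŋ/) is licensed in coda position; onsets are limited to one consonant).
Each unlicensed consonant is deleted: /w/, /b/.

pɔjoio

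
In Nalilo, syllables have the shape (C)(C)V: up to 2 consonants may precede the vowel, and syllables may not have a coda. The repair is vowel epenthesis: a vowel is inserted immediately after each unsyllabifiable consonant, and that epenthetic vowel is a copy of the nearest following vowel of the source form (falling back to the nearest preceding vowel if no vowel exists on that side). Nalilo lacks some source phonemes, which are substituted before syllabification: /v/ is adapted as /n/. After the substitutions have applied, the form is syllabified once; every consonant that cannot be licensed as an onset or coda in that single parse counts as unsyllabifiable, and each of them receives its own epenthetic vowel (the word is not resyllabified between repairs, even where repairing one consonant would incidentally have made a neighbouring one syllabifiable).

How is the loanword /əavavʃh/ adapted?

Substitution: /v/ → /n/, giving /əananʃh/.
The consonants /n/, /ʃ/, /h/ cannot be parsed into a legal (C)(C)V syllable (no codas are permitted; onsets may contain at most 2 consonants).
Inserting the epenthetic vowel yields /n/ → /na/, /ʃ/ → /ʃa/, /h/ → /ha/.

əananaʃaha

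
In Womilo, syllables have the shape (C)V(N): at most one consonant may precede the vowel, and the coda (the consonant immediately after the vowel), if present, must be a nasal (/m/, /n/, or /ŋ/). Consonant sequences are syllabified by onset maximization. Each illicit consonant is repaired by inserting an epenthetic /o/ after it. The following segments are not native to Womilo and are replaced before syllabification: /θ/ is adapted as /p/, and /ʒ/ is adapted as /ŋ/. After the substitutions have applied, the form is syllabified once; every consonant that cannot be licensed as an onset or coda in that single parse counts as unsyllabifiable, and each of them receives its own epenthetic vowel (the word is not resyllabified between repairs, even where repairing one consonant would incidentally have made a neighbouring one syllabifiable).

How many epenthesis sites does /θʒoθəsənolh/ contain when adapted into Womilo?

3

After substitution the input is /pŋopəsənolh/.
The unsyllabifiable consonants are /p/, /l/, /h/; each receives one epenthetic vowel.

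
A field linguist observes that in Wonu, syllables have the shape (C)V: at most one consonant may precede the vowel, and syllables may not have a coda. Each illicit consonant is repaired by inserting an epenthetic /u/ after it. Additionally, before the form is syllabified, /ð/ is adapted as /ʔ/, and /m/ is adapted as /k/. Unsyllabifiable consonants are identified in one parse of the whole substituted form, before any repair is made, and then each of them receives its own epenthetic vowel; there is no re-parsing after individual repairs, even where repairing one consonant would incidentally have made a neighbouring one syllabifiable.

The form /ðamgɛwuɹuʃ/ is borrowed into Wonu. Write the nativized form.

ʔakugɛwuɹuʃu

Substitution: /ð/ → /ʔ/, /m/ → /k/, giving /ʔakgɛwuɹuʃ/.
The consonants /k/, /ʃ/ cannot be parsed into a legal (C)V syllable (no codas are permitted; onsets are limited to one consonant).
Each unlicensed consonant becomes the onset of a new syllable: /k/ → /ku/, /ʃ/ → /ʃu/.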